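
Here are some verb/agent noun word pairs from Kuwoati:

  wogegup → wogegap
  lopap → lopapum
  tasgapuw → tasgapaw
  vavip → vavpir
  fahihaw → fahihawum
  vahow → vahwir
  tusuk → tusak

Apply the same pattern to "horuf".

lopap and wogegup both end in -p yet inflect differently (lopapum, wogegap), so the final letter is not what conditions the rule; the last vowel is.
"horuf" has last vowel 'u'. The stems whose last vowel is 'u' (tusuk → tusak, wogegup → wogegap, tasgapuw → tasgapaw) change the last vowel to 'a'.
So horuf → horaf.

horaf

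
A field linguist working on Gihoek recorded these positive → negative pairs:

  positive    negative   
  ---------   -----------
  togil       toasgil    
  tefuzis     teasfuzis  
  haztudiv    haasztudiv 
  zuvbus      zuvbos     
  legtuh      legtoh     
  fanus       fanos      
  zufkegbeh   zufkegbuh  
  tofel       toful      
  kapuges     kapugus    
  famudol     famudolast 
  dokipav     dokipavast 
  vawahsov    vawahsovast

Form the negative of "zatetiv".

zaastetiv

tefuzis and zuvbus both end in -s yet inflect differently (teasfuzis, zuvbos), so the final letter is not what conditions the rule; the last vowel is.
"zatetiv" has last vowel 'i'. The stems whose last vowel is 'i' (togil → toasgil, tefuzis → teasfuzis, haztudiv → haasztudiv) insert -as- after the first vowel.
The other patterns: stems whose last vowel is 'u' change the last vowel to 'o'; stems whose last vowel is 'e' change the last vowel to 'u'; stems whose last vowel is 'a' or 'o' add -ast.
So zatetiv → zaastetiv.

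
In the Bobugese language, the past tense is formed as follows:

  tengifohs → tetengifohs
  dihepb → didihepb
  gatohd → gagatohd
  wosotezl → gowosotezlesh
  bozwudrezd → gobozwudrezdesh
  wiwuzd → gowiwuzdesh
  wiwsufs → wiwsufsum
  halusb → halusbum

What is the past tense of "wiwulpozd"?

gowiwulpozdesh

gatohd and bozwudrezd both end in -d yet inflect differently (gagatohd, gobozwudrezdesh), so the final letter is not what conditions the rule; the second-to-last letter is.
"wiwulpozd" has second-to-last letter 'z'. The stems whose second-to-last letter is 'z' (wosotezl → gowosotezlesh, bozwudrezd → gobozwudrezdesh, wiwuzd → gowiwuzdesh) add go- … -esh around the stem.
The other patterns: stems whose second-to-last letter is 'h' or 'p' repeat the first consonant+vowel as a prefix; stems whose second-to-last letter is 'f' or 's' add -um.
So wiwulpozd → gowiwulpozdesh.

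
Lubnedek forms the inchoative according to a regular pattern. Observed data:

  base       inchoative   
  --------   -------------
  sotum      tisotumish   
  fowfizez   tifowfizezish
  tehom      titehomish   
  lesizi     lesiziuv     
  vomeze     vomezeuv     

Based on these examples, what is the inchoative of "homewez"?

"homewez" ends in a consonant. The stems ending in a consonant (sotum → tisotumish, fowfizez → tifowfizezish, tehom → titehomish) add ti- … -ish around the stem.
The other pattern: stems ending in a vowel add -uv.
So homewez → tihomewezish.

tihomewezish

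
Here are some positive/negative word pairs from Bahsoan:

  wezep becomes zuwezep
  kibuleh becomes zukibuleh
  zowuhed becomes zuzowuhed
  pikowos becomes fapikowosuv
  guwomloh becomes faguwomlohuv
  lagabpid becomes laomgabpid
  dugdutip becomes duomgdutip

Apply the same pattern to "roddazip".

kibuleh and guwomloh both end in -h yet inflect differently (zukibuleh, faguwomlohuv), so the final letter is not what conditions the rule; the last vowel is.
"roddazip" has last vowel 'i'. The stems whose last vowel is 'i' (lagabpid → laomgabpid, dugdutip → duomgdutip) insert -om- after the first vowel.
So roddazip → roomddazip.

roomddazip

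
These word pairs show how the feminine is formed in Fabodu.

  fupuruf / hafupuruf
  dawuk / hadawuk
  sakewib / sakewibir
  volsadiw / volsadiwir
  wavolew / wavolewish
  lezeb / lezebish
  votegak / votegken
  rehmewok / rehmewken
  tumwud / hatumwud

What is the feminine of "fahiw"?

rehmewok and dawuk both end in -k yet inflect differently (rehmewken, hadawuk), so the final letter is not what conditions the rule; the last vowel is.
"fahiw" has last vowel 'i'. The stems whose last vowel is 'i' (sakewib → sakewibir, volsadiw → volsadiwir) add -ir.
The other patterns: stems whose last vowel is 'a' or 'o' delete the last vowel and add -en; stems whose last vowel is 'u' add the prefix ha-; stems whose last vowel is 'e' add -ish.
So fahiw → fahiwir.

fahiwir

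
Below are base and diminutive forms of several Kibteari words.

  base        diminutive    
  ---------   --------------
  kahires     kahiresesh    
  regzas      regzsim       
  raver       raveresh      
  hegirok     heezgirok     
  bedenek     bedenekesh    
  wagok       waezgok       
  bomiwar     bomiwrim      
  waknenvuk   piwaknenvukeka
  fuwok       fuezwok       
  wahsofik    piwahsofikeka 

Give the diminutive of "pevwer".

pevweresh

fuwok and bedenek both end in -k yet inflect differently (fuezwok, bedenekesh), so the final letter is not what conditions the rule; the last vowel is.
"pevwer" has last vowel 'e'. The stems whose last vowel is 'e' (bedenek → bedenekesh, raver → raveresh, kahires → kahiresesh) add -esh.
The other patterns: stems whose last vowel is 'a' delete the last vowel and add -im; stems whose last vowel is 'o' insert -ez- after the first vowel; stems whose last vowel is 'i' or 'u' add pi- … -eka around the stem.
So pevwer → pevweresh.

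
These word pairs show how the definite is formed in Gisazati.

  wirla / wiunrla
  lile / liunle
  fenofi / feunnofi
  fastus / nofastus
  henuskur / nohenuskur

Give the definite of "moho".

mounho

fenofi and fastus both begin with f- yet inflect differently (feunnofi, nofastus), so the first letter is not what conditions the rule; whether the stem ends in a vowel or a consonant is.
"moho" ends in a vowel. The stems ending in a vowel (wirla → wiunrla, lile → liunle, fenofi → feunnofi) insert -un- after the first vowel.
So moho → mounho.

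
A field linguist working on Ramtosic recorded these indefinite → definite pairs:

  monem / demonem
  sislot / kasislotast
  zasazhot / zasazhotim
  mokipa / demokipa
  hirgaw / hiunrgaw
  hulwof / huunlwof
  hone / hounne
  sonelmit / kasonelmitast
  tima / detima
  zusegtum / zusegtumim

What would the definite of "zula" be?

zulaim

zasazhot and sonelmit both end in -t yet inflect differently (zasazhotim, kasonelmitast), so the final letter is not what conditions the rule; the first letter is.
"zula" begins with z-. The stems beginning with z- (zasazhot → zasazhotim, zusegtum → zusegtumim) add -im.
The other patterns: stems beginning with h- insert -un- after the first vowel; stems beginning with s- add ka- … -ast around the stem; stems beginning with m- or t- add the prefix de-.
So zula → zulaim.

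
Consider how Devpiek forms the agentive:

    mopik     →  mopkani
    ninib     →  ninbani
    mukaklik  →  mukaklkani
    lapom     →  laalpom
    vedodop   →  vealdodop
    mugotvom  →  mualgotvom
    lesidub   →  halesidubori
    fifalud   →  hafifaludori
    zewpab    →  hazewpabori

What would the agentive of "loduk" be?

halodukori

ninib and lesidub both end in -b yet inflect differently (ninbani, halesidubori), so the final letter is not what conditions the rule; the last vowel is.
"loduk" has last vowel 'u'. The stems whose last vowel is 'u' (lesidub → halesidubori, fifalud → hafifaludori) add ha- … -ori around the stem.
The other patterns: stems whose last vowel is 'i' delete the last vowel and add -ani; stems whose last vowel is 'o' insert -al- after the first vowel.
So loduk → halodukori.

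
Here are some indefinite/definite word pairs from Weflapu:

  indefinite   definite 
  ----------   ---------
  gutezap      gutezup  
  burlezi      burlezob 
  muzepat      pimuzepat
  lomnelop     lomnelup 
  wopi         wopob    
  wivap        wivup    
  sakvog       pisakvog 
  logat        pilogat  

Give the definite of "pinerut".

"pinerut" ends in -t. The stems ending in -t (logat → pilogat, muzepat → pimuzepat) add the prefix pi-.
The other patterns: stems ending in -i drop the final letter and add -ob; stems ending in -p change the last vowel to 'u'.
So pinerut → pipinerut.

pipinerut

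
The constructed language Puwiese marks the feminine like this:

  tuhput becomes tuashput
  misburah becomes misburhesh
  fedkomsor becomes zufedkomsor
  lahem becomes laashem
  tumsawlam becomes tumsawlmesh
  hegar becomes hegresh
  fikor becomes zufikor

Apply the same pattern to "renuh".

reasnuh

hegar and fedkomsor both end in -r yet inflect differently (hegresh, zufedkomsor), so the final letter is not what conditions the rule; the last vowel is.
"renuh" has last vowel 'u'. The one such stem in the data (tuhput → tuashput) inserts -as- after the first vowel (as does lahem), so the same rule applies.
So renuh → reasnuh.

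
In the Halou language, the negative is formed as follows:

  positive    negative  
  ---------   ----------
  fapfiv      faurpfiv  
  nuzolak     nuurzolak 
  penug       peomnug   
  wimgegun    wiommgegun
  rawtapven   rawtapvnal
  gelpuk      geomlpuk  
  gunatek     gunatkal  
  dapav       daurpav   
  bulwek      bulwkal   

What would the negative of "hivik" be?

"hivik" has last vowel 'i'. The one such stem in the data (fapfiv → faurpfiv) inserts -ur- after the first vowel (as do nuzolak, dapav), so the same rule applies.
The other patterns: stems whose last vowel is 'e' delete the last vowel and add -al; stems whose last vowel is 'u' insert -om- after the first vowel.
So hivik → hiurvik.

hiurvik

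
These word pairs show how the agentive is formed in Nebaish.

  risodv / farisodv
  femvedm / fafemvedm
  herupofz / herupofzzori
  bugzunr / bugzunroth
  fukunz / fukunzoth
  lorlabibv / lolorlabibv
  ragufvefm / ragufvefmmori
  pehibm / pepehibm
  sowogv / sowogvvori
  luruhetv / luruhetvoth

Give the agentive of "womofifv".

womofifvvori

femvedm and ragufvefm both end in -m yet inflect differently (fafemvedm, ragufvefmmori), so the final letter is not what conditions the rule; the second-to-last letter is.
"womofifv" has second-to-last letter 'f'. The stems whose second-to-last letter is 'f' (ragufvefm → ragufvefmmori, herupofz → herupofzzori) double the final consonant and add -ori.
The other patterns: stems whose second-to-last letter is 'd' add the prefix fa-; stems whose second-to-last letter is 'b' repeat the first consonant+vowel as a prefix; stems whose second-to-last letter is 'n' or 't' add -oth.
So womofifv → womofifvvori.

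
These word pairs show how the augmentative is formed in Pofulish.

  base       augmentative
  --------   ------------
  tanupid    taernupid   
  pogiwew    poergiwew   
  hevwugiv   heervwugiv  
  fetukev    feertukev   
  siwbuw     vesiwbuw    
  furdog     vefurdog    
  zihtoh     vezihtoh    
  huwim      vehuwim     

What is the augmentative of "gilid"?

pogiwew and siwbuw both end in -w yet inflect differently (poergiwew, vesiwbuw), so the final letter is not what conditions the rule; the number of vowels is.
"gilid" has 2 vowels. The stems with 2 vowels (siwbuw → vesiwbuw, furdog → vefurdog, zihtoh → vezihtoh) add the prefix ve-.
The other pattern: stems with 3 vowels insert -er- after the first vowel.
So gilid → vegilid.

vegilid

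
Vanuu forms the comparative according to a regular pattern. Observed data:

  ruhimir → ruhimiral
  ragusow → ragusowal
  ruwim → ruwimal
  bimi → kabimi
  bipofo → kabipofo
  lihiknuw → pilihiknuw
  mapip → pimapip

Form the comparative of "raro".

raroal

ragusow and lihiknuw both end in -w yet inflect differently (ragusowal, pilihiknuw), so the final letter is not what conditions the rule; the first letter is.
"raro" begins with r-. The stems beginning with r- (ruhimir → ruhimiral, ragusow → ragusowal, ruwim → ruwimal) add -al.
So raro → raroal.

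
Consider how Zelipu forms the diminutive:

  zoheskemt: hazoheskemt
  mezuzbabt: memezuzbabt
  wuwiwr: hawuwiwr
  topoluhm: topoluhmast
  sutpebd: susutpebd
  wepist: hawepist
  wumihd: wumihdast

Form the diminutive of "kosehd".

kosehdast

sutpebd and wumihd both end in -d yet inflect differently (susutpebd, wumihdast), so the final letter is not what conditions the rule; the second-to-last letter is.
"kosehd" has second-to-last letter 'h'. The stems whose second-to-last letter is 'h' (topoluhm → topoluhmast, wumihd → wumihdast) add -ast.
The other patterns: stems whose second-to-last letter is 'b' repeat the first consonant+vowel as a prefix; stems whose second-to-last letter is 'm', 's' or 'w' add the prefix ha-.
So kosehd → kosehdast.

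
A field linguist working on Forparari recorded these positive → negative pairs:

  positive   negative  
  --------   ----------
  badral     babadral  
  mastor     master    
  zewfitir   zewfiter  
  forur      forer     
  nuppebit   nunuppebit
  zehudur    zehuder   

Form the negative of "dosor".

doser

zewfitir and nuppebit both have last vowel 'i' yet inflect differently (zewfiter, nunuppebit), so the last vowel is not what conditions the rule; the final letter is.
"dosor" ends in -r. The stems ending in -r (mastor → master, forur → forer, zewfitir → zewfiter) change the last vowel to 'e'.
The other pattern: stems ending in -l or -t repeat the first consonant+vowel as a prefix.
So dosor → doser.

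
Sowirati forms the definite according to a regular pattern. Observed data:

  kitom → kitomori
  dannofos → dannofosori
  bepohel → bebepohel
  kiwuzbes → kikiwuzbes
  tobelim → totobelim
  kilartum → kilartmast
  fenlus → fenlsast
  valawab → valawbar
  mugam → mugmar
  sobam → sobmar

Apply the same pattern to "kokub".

dannofos and kiwuzbes both end in -s yet inflect differently (dannofosori, kikiwuzbes), so the final letter is not what conditions the rule; the last vowel is.
"kokub" has last vowel 'u'. The stems whose last vowel is 'u' (kilartum → kilartmast, fenlus → fenlsast) delete the last vowel and add -ast.
So kokub → kokbast.

kokbast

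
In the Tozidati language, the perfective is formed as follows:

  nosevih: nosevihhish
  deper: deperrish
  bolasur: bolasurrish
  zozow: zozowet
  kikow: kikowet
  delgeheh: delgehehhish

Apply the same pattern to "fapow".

fapowet

kikow and deper both have 2 vowels yet inflect differently (kikowet, deperrish), so the number of vowels is not what conditions the rule; the final letter is.
"fapow" ends in -w. The stems ending in -w (kikow → kikowet, zozow → zozowet) add -et.
The other pattern: stems ending in -h or -r double the final consonant and add -ish.
So fapow → fapowet.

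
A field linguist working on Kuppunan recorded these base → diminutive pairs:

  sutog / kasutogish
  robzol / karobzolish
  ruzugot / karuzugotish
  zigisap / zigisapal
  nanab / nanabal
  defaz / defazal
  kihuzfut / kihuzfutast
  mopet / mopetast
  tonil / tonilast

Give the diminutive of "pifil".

"pifil" has last vowel 'i'. The one such stem in the data (tonil → tonilast) adds -ast, so the same rule applies.
The other patterns: stems whose last vowel is 'o' add ka- … -ish around the stem; stems whose last vowel is 'a' add -al.
So pifil → pifilast.

pifilast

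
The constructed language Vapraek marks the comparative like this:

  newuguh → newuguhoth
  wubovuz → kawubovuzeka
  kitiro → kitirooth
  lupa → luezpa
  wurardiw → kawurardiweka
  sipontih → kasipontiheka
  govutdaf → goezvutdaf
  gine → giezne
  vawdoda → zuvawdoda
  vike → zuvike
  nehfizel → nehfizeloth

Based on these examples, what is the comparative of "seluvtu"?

kaseluvtueka

newuguh and sipontih both end in -h yet inflect differently (newuguhoth, kasipontiheka), so the final letter is not what conditions the rule; the first letter is.
"seluvtu" begins with s-. The one such stem in the data (sipontih → kasipontiheka) adds ka- … -eka around the stem, so the same rule applies.
The other patterns: stems beginning with k- or n- add -oth; stems beginning with v- add the prefix zu-; stems beginning with g- or l- insert -ez- after the first vowel.
So seluvtu → kaseluvtueka.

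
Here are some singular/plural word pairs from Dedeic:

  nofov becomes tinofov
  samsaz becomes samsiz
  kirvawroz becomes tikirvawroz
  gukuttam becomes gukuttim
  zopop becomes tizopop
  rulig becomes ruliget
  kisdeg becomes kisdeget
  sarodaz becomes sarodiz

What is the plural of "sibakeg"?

"sibakeg" has last vowel 'e'. The one such stem in the data (kisdeg → kisdeget) adds -et, so the same rule applies.
The other patterns: stems whose last vowel is 'a' change the last vowel to 'i'; stems whose last vowel is 'o' add the prefix ti-.
So sibakeg → sibakeget.

sibakeget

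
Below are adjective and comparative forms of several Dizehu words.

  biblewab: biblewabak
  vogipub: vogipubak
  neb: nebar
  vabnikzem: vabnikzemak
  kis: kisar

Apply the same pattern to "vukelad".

vukeladak

"vukelad" has 3 vowels. The stems with 3 vowels (vabnikzem → vabnikzemak, biblewab → biblewabak, vogipub → vogipubak) add -ak.
The other pattern: stems with 1 vowel add -ar.
So vukelad → vukeladak.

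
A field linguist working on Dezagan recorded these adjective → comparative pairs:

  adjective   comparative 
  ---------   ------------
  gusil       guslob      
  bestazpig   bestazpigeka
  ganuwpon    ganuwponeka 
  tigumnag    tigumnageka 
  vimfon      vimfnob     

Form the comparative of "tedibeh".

"tedibeh" has 3 vowels. The stems with 3 vowels (ganuwpon → ganuwponeka, tigumnag → tigumnageka, bestazpig → bestazpigeka) add -eka.
So tedibeh → tedibeheka.

tedibeheka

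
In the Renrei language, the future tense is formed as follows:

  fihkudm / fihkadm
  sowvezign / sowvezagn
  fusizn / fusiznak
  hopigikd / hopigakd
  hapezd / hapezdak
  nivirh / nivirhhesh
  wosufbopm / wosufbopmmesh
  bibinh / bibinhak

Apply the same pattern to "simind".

"simind" has second-to-last letter 'n'. The one such stem in the data (bibinh → bibinhak) adds -ak, so the same rule applies.
The other patterns: stems whose second-to-last letter is 'p' or 'r' double the final consonant and add -esh; stems whose second-to-last letter is 'd', 'g' or 'k' change the last vowel to 'a'.
So simind → simindak.

simindak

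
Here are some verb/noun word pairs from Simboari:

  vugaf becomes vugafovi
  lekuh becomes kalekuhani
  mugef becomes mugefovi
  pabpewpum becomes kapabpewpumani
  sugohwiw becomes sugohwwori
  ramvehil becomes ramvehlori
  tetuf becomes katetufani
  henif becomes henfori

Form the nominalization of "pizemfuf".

henif and tetuf both end in -f yet inflect differently (henfori, katetufani), so the final letter is not what conditions the rule; the last vowel is.
"pizemfuf" has last vowel 'u'. The stems whose last vowel is 'u' (tetuf → katetufani, lekuh → kalekuhani, pabpewpum → kapabpewpumani) add ka- … -ani around the stem.
So pizemfuf → kapizemfufani.

kapizemfufani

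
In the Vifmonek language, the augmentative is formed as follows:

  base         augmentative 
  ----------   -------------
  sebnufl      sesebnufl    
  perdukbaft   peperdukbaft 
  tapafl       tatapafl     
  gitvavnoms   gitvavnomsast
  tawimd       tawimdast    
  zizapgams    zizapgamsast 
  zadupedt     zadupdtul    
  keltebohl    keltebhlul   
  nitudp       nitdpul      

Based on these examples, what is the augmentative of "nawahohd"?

nawahhdul

perdukbaft and zadupedt both end in -t yet inflect differently (peperdukbaft, zadupdtul), so the final letter is not what conditions the rule; the second-to-last letter is.
"nawahohd" has second-to-last letter 'h'. The one such stem in the data (keltebohl → keltebhlul) deletes the last vowel and adds -ul (as do zadupedt, nitudp), so the same rule applies.
So nawahohd → nawahhdul.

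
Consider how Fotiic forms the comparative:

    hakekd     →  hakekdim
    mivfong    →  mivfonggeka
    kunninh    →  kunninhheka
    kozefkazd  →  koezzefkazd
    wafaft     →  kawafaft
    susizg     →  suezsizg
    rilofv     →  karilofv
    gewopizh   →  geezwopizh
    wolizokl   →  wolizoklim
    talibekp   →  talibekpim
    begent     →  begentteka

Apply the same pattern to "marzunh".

marzunhheka

kozefkazd and hakekd both end in -d yet inflect differently (koezzefkazd, hakekdim), so the final letter is not what conditions the rule; the second-to-last letter is.
"marzunh" has second-to-last letter 'n'. The stems whose second-to-last letter is 'n' (begent → begentteka, mivfong → mivfonggeka, kunninh → kunninhheka) double the final consonant and add -eka.
So marzunh → marzunhheka.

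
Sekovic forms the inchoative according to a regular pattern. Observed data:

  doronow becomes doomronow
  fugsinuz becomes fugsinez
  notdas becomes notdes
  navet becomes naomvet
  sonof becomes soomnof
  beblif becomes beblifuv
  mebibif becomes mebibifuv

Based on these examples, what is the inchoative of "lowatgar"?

lowatger

sonof and mebibif both end in -f yet inflect differently (soomnof, mebibifuv), so the final letter is not what conditions the rule; the last vowel is.
"lowatgar" has last vowel 'a'. The one such stem in the data (notdas → notdes) changes the last vowel to 'e' (as does fugsinuz), so the same rule applies.
So lowatgar → lowatger.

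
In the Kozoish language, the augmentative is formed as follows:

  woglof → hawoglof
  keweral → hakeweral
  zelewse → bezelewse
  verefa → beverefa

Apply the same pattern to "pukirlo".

bepukirlo

"pukirlo" ends in a vowel. The stems ending in a vowel (zelewse → bezelewse, verefa → beverefa) add the prefix be-.
So pukirlo → bepukirlo.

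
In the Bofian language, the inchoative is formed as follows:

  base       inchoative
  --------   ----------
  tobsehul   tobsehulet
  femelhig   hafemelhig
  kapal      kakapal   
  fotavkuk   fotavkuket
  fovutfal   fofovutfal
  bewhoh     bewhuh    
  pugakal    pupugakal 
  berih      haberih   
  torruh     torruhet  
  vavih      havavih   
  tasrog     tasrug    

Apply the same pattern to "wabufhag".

wawabufhag

vavih and torruh both end in -h yet inflect differently (havavih, torruhet), so the final letter is not what conditions the rule; the last vowel is.
"wabufhag" has last vowel 'a'. The stems whose last vowel is 'a' (kapal → kakapal, fovutfal → fofovutfal, pugakal → pupugakal) repeat the first consonant+vowel as a prefix.
So wabufhag → wawabufhag.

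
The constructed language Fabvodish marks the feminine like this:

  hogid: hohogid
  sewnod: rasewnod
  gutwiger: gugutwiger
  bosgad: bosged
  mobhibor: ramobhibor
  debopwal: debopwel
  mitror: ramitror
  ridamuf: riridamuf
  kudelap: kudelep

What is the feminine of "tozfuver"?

totozfuver

"tozfuver" has last vowel 'e'. The one such stem in the data (gutwiger → gugutwiger) repeats the first consonant+vowel as a prefix (as do hogid, ridamuf), so the same rule applies.
The other patterns: stems whose last vowel is 'a' change the last vowel to 'e'; stems whose last vowel is 'o' add the prefix ra-.
So tozfuver → totozfuver.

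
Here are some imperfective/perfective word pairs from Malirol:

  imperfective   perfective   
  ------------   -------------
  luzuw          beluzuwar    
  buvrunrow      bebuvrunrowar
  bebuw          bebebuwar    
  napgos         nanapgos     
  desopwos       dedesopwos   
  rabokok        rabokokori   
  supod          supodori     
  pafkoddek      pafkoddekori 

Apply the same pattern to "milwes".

mimilwes

buvrunrow and napgos both have last vowel 'o' yet inflect differently (bebuvrunrowar, nanapgos), so the last vowel is not what conditions the rule; the final letter is.
"milwes" ends in -s. The stems ending in -s (napgos → nanapgos, desopwos → dedesopwos) repeat the first consonant+vowel as a prefix.
The other patterns: stems ending in -w add be- … -ar around the stem; stems ending in -d or -k add -ori.
So milwes → mimilwes.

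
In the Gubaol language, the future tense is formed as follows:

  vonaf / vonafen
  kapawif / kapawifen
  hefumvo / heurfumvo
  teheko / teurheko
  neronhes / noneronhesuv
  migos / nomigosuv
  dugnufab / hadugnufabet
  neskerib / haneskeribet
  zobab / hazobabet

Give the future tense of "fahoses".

"fahoses" ends in -s. The stems ending in -s (neronhes → noneronhesuv, migos → nomigosuv) add no- … -uv around the stem.
The other patterns: stems ending in -f add -en; stems ending in -o insert -ur- after the first vowel; stems ending in -b add ha- … -et around the stem.
So fahoses → nofahosesuv.

nofahosesuv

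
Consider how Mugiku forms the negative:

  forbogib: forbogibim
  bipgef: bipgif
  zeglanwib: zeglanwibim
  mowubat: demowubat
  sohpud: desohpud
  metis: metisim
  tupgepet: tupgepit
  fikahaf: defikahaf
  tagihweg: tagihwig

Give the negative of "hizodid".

bipgef and fikahaf both end in -f yet inflect differently (bipgif, defikahaf), so the final letter is not what conditions the rule; the last vowel is.
"hizodid" has last vowel 'i'. The stems whose last vowel is 'i' (zeglanwib → zeglanwibim, metis → metisim, forbogib → forbogibim) add -im.
The other patterns: stems whose last vowel is 'e' change the last vowel to 'i'; stems whose last vowel is 'a' or 'u' add the prefix de-.
So hizodid → hizodidim.

hizodidim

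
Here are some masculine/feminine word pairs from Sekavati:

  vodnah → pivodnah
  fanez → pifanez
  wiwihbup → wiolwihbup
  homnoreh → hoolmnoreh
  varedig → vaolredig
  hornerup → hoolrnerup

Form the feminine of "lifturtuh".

liolfturtuh

vodnah and homnoreh both end in -h yet inflect differently (pivodnah, hoolmnoreh), so the final letter is not what conditions the rule; the number of vowels is.
"lifturtuh" has 3 vowels. The stems with 3 vowels (wiwihbup → wiolwihbup, homnoreh → hoolmnoreh, varedig → vaolredig) insert -ol- after the first vowel.
The other pattern: stems with 2 vowels add the prefix pi-.
So lifturtuh → liolfturtuh.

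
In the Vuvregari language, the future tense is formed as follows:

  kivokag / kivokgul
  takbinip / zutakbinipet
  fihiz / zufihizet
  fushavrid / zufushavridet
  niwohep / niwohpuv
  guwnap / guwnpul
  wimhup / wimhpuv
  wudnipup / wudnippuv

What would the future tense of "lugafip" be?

zulugafipet

takbinip and guwnap both end in -p yet inflect differently (zutakbinipet, guwnpul), so the final letter is not what conditions the rule; the last vowel is.
"lugafip" has last vowel 'i'. The stems whose last vowel is 'i' (fihiz → zufihizet, fushavrid → zufushavridet, takbinip → zutakbinipet) add zu- … -et around the stem.
So lugafip → zulugafipet.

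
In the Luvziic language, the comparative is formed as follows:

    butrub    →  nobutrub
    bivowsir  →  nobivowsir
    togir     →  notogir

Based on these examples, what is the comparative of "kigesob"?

nokigesob

Every pair shown (butrub → nobutrub, bivowsir → nobivowsir, togir → notogir) follows the same rule: add the prefix no-.
So kigesob → nokigesob.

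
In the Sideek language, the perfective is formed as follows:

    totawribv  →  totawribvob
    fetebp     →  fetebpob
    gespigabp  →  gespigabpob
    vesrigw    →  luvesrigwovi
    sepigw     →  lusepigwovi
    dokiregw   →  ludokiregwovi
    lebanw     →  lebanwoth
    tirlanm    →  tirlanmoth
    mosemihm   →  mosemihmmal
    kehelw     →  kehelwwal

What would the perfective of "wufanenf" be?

wufanenfoth

vesrigw and lebanw both end in -w yet inflect differently (luvesrigwovi, lebanwoth), so the final letter is not what conditions the rule; the second-to-last letter is.
"wufanenf" has second-to-last letter 'n'. The stems whose second-to-last letter is 'n' (lebanw → lebanwoth, tirlanm → tirlanmoth) add -oth.
So wufanenf → wufanenfoth.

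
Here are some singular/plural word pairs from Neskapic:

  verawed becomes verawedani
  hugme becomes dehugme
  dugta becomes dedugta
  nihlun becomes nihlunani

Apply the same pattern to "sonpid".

sonpidani

hugme and verawed both have last vowel 'e' yet inflect differently (dehugme, verawedani), so the last vowel is not what conditions the rule; whether the stem ends in a vowel or a consonant is.
"sonpid" ends in a consonant. The stems ending in a consonant (nihlun → nihlunani, verawed → verawedani) add -ani.
The other pattern: stems ending in a vowel add the prefix de-.
So sonpid → sonpidani.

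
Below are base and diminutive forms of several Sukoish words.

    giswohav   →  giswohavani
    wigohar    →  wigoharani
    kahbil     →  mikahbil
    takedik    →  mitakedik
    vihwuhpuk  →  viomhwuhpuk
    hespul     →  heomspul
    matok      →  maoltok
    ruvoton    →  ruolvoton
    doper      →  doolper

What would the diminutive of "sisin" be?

takedik and vihwuhpuk both end in -k yet inflect differently (mitakedik, viomhwuhpuk), so the final letter is not what conditions the rule; the last vowel is.
"sisin" has last vowel 'i'. The stems whose last vowel is 'i' (kahbil → mikahbil, takedik → mitakedik) add the prefix mi-.
So sisin → misisin.

misisin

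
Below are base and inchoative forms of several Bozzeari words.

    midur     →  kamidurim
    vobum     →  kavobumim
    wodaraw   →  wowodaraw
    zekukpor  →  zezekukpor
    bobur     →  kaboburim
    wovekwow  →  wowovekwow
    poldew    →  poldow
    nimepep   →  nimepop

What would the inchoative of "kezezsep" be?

poldew and wovekwow both end in -w yet inflect differently (poldow, wowovekwow), so the final letter is not what conditions the rule; the last vowel is.
"kezezsep" has last vowel 'e'. The stems whose last vowel is 'e' (poldew → poldow, nimepep → nimepop) change the last vowel to 'o'.
So kezezsep → kezezsop.

kezezsop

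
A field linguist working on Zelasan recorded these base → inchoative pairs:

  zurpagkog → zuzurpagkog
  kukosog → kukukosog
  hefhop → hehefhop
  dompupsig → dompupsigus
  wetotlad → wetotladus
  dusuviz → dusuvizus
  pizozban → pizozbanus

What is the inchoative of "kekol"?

kekekol

"kekol" has last vowel 'o'. The stems whose last vowel is 'o' (zurpagkog → zuzurpagkog, kukosog → kukukosog, hefhop → hehefhop) repeat the first consonant+vowel as a prefix.
So kekol → kekekol.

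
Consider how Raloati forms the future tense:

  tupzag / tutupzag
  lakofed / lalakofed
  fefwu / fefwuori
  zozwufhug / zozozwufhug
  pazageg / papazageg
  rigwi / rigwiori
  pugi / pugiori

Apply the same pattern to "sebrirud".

fefwu and zozwufhug both have last vowel 'u' yet inflect differently (fefwuori, zozozwufhug), so the last vowel is not what conditions the rule; whether the stem ends in a vowel or a consonant is.
"sebrirud" ends in a consonant. The stems ending in a consonant (pazageg → papazageg, zozwufhug → zozozwufhug, tupzag → tutupzag) repeat the first consonant+vowel as a prefix.
So sebrirud → sesebrirud.

sesebrirud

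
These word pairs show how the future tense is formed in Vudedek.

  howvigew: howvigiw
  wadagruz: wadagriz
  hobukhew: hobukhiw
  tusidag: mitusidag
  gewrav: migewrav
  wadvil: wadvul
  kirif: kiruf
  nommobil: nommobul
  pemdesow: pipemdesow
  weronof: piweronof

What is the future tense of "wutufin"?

howvigew and pemdesow both end in -w yet inflect differently (howvigiw, pipemdesow), so the final letter is not what conditions the rule; the last vowel is.
"wutufin" has last vowel 'i'. The stems whose last vowel is 'i' (wadvil → wadvul, kirif → kiruf, nommobil → nommobul) change the last vowel to 'u'.
The other patterns: stems whose last vowel is 'e' or 'u' change the last vowel to 'i'; stems whose last vowel is 'a' add the prefix mi-; stems whose last vowel is 'o' add the prefix pi-.
So wutufin → wutufun.

wutufun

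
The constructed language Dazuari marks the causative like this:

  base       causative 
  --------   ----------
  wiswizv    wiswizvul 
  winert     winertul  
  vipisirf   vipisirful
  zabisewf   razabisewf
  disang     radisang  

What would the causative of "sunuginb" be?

rasunuginb

vipisirf and zabisewf both end in -f yet inflect differently (vipisirful, razabisewf), so the final letter is not what conditions the rule; the second-to-last letter is.
"sunuginb" has second-to-last letter 'n'. The one such stem in the data (disang → radisang) adds the prefix ra-, so the same rule applies.
The other pattern: stems whose second-to-last letter is 'r' or 'z' add -ul.
So sunuginb → rasunuginb.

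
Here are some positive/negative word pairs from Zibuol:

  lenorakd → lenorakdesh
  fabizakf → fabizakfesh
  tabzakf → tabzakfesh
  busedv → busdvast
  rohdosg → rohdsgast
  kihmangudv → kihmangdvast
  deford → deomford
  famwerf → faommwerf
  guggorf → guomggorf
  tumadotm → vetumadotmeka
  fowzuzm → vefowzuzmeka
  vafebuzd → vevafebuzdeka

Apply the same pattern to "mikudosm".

mikudsmast

lenorakd and deford both end in -d yet inflect differently (lenorakdesh, deomford), so the final letter is not what conditions the rule; the second-to-last letter is.
"mikudosm" has second-to-last letter 's'. The one such stem in the data (rohdosg → rohdsgast) deletes the last vowel and adds -ast (as do busedv, kihmangudv), so the same rule applies.
The other patterns: stems whose second-to-last letter is 'k' add -esh; stems whose second-to-last letter is 'r' insert -om- after the first vowel; stems whose second-to-last letter is 't' or 'z' add ve- … -eka around the stem.
So mikudosm → mikudsmast.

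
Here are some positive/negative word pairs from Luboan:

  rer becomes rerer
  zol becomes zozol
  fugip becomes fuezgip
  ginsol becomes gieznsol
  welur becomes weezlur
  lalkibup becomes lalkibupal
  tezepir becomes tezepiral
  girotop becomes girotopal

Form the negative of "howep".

hoezwep

"howep" has 2 vowels. The stems with 2 vowels (fugip → fuezgip, ginsol → gieznsol, welur → weezlur) insert -ez- after the first vowel.
So howep → hoezwep.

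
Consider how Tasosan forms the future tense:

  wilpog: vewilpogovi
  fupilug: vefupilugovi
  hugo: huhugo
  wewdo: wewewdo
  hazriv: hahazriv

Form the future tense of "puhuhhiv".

pupuhuhhiv

wilpog and hugo both have last vowel 'o' yet inflect differently (vewilpogovi, huhugo), so the last vowel is not what conditions the rule; the final letter is.
"puhuhhiv" ends in -v. The one such stem in the data (hazriv → hahazriv) repeats the first consonant+vowel as a prefix (as do hugo, wewdo), so the same rule applies.
The other pattern: stems ending in -g add ve- … -ovi around the stem.
So puhuhhiv → pupuhuhhiv.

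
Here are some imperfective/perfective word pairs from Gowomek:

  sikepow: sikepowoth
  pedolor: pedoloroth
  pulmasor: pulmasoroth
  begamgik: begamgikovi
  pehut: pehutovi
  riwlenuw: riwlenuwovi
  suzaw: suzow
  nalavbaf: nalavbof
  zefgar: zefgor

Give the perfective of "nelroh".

sikepow and riwlenuw both end in -w yet inflect differently (sikepowoth, riwlenuwovi), so the final letter is not what conditions the rule; the last vowel is.
"nelroh" has last vowel 'o'. The stems whose last vowel is 'o' (sikepow → sikepowoth, pedolor → pedoloroth, pulmasor → pulmasoroth) add -oth.
The other patterns: stems whose last vowel is 'i' or 'u' add -ovi; stems whose last vowel is 'a' change the last vowel to 'o'.
So nelroh → nelrohoth.

nelrohoth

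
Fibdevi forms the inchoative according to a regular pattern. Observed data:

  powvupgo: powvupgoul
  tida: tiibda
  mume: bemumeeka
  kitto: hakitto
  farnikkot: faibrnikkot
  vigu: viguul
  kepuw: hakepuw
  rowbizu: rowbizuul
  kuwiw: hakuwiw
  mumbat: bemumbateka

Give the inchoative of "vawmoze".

"vawmoze" begins with v-. The one such stem in the data (vigu → viguul) adds -ul, so the same rule applies.
The other patterns: stems beginning with f- or t- insert -ib- after the first vowel; stems beginning with m- add be- … -eka around the stem; stems beginning with k- add the prefix ha-.
So vawmoze → vawmozeul.

vawmozeul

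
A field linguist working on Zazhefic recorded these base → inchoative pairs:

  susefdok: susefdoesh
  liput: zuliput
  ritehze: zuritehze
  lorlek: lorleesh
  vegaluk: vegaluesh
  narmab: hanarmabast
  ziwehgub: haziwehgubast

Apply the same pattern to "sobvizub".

ziwehgub and vegaluk both have last vowel 'u' yet inflect differently (haziwehgubast, vegaluesh), so the last vowel is not what conditions the rule; the final letter is.
"sobvizub" ends in -b. The stems ending in -b (ziwehgub → haziwehgubast, narmab → hanarmabast) add ha- … -ast around the stem.
The other patterns: stems ending in -k drop the final letter and add -esh; stems ending in -e or -t add the prefix zu-.
So sobvizub → hasobvizubast.

hasobvizubast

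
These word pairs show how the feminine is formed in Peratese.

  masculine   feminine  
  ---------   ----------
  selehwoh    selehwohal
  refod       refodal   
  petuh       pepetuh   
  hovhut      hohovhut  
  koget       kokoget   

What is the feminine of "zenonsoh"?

selehwoh and petuh both end in -h yet inflect differently (selehwohal, pepetuh), so the final letter is not what conditions the rule; the last vowel is.
"zenonsoh" has last vowel 'o'. The stems whose last vowel is 'o' (selehwoh → selehwohal, refod → refodal) add -al.
The other pattern: stems whose last vowel is 'e' or 'u' repeat the first consonant+vowel as a prefix.
So zenonsoh → zenonsohal.

zenonsohal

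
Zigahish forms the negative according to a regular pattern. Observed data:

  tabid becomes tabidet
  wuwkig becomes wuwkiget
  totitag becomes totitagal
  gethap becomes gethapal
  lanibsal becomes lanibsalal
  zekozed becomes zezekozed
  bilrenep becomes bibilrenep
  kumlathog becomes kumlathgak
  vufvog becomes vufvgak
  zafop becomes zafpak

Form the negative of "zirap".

zirapal

"zirap" has last vowel 'a'. The stems whose last vowel is 'a' (totitag → totitagal, gethap → gethapal, lanibsal → lanibsalal) add -al.
The other patterns: stems whose last vowel is 'i' add -et; stems whose last vowel is 'e' repeat the first consonant+vowel as a prefix; stems whose last vowel is 'o' delete the last vowel and add -ak.
So zirap → zirapal.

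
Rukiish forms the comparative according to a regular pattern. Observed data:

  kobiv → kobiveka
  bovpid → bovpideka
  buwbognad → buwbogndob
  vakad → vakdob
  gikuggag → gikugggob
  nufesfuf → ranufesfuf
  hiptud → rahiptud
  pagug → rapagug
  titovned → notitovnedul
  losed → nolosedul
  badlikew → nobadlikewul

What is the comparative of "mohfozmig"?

mohfozmigeka

bovpid and buwbognad both end in -d yet inflect differently (bovpideka, buwbogndob), so the final letter is not what conditions the rule; the last vowel is.
"mohfozmig" has last vowel 'i'. The stems whose last vowel is 'i' (kobiv → kobiveka, bovpid → bovpideka) add -eka.
So mohfozmig → mohfozmigeka.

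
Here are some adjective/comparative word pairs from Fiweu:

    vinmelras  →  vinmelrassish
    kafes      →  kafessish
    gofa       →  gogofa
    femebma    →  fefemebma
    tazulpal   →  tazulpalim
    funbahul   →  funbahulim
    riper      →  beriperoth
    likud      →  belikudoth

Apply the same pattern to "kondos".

vinmelras and gofa both have last vowel 'a' yet inflect differently (vinmelrassish, gogofa), so the last vowel is not what conditions the rule; the final letter is.
"kondos" ends in -s. The stems ending in -s (vinmelras → vinmelrassish, kafes → kafessish) double the final consonant and add -ish.
The other patterns: stems ending in -a repeat the first consonant+vowel as a prefix; stems ending in -l add -im; stems ending in -d or -r add be- … -oth around the stem.
So kondos → kondossish.

kondossish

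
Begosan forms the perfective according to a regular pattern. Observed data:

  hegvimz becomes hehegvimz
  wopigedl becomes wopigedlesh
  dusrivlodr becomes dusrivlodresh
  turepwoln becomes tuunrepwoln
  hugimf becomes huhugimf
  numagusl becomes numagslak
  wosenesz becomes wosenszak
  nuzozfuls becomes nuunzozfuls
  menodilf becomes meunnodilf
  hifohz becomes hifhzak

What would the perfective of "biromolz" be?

hugimf and menodilf both end in -f yet inflect differently (huhugimf, meunnodilf), so the final letter is not what conditions the rule; the second-to-last letter is.
"biromolz" has second-to-last letter 'l'. The stems whose second-to-last letter is 'l' (turepwoln → tuunrepwoln, nuzozfuls → nuunzozfuls, menodilf → meunnodilf) insert -un- after the first vowel.
So biromolz → biunromolz.

biunromolz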